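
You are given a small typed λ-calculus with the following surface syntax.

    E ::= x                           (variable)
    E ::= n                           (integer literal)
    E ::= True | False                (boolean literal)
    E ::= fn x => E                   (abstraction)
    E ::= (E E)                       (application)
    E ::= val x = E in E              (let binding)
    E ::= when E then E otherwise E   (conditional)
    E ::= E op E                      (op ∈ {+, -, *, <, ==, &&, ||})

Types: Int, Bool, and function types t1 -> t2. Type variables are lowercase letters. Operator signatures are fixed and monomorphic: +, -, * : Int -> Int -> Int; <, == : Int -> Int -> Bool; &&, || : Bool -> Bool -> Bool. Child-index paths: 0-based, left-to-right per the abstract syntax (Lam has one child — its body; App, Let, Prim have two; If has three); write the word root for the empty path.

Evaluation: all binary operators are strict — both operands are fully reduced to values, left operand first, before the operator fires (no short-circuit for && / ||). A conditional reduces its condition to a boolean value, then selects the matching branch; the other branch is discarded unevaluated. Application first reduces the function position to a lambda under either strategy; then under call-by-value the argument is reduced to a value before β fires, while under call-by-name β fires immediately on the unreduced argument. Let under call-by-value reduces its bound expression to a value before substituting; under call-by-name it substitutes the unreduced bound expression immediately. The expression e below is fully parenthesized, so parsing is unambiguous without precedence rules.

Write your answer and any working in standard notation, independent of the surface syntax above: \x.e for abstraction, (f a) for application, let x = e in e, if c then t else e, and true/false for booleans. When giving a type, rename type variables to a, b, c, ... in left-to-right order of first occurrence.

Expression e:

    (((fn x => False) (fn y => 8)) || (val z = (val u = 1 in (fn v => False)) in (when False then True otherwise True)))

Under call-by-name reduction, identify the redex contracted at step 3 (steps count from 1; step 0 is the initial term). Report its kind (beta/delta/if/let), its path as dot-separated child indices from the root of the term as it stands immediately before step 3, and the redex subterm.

Working:
step 0: (((\x.false) (\y.8)) || (let z = (let u = 1 in (\v.false)) in (if false then true else true)))
step 1: [beta@0] (false || (let z = (let u = 1 in (\v.false)) in (if false then true else true)))
step 2: [let@1] (false || (if false then true else true))
step 3: [if@1] (false || true)

Answer: if at 1 : (if false then true else true)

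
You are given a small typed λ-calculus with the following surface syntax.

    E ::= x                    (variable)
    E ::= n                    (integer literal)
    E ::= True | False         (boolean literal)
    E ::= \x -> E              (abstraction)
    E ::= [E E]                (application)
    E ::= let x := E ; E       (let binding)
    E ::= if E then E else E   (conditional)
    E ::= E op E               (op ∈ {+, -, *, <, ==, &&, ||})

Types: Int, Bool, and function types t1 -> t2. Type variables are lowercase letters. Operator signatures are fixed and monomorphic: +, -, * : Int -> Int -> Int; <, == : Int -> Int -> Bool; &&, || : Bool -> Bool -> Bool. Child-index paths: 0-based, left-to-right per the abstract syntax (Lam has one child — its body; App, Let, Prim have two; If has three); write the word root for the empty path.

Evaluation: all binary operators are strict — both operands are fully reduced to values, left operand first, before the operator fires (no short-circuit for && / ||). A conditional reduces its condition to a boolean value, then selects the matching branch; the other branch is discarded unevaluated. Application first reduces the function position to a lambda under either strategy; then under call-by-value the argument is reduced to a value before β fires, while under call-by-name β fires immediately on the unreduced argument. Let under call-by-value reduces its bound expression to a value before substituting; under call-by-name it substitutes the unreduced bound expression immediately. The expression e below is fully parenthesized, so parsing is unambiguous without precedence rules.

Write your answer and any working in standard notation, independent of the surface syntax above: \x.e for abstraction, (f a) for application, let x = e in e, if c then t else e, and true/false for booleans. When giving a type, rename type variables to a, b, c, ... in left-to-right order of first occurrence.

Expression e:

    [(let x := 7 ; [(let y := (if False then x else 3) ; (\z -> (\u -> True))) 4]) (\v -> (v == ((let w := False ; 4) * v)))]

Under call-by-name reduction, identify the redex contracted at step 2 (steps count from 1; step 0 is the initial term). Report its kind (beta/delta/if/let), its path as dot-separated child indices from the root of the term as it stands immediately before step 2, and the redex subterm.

Answer: let at 0.0 : (let y = (if false then 7 else 3) in (\z.(\u.true)))

Working:
step 0: ((let x = 7 in ((let y = (if false then x else 3) in (\z.(\u.true))) 4)) (\v.(v == ((let w = false in 4) * v))))
step 1: [let@0] (((let y = (if false then 7 else 3) in (\z.(\u.true))) 4) (\v.(v == ((let w = false in 4) * v))))
step 2: [let@0.0] (((\z.(\u.true)) 4) (\v.(v == ((let w = false in 4) * v))))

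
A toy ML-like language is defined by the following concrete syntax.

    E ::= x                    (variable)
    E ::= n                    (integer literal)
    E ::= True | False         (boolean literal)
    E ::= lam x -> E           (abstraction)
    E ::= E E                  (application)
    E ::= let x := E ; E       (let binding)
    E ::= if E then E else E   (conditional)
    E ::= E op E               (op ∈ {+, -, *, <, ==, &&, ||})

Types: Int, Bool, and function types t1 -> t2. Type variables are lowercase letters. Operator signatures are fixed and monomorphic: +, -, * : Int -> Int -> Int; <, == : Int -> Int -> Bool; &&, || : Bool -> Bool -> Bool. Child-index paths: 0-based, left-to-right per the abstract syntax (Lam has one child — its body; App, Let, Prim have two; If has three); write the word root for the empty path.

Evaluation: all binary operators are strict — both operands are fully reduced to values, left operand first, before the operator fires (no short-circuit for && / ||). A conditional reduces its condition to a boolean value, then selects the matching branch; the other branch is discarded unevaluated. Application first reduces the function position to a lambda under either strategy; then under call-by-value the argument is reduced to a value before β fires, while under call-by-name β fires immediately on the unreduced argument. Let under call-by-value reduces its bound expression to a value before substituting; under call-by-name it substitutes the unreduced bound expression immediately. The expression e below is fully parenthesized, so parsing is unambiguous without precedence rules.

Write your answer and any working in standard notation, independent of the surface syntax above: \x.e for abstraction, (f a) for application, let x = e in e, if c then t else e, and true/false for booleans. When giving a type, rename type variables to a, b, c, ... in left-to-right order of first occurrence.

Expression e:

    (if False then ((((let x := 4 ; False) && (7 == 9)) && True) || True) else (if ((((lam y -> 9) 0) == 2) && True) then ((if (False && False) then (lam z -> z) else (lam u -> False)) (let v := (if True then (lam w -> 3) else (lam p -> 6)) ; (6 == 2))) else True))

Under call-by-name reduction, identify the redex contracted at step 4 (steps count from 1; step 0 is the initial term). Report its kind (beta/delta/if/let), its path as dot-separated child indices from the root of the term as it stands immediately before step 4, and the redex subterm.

Working:
step 0: (if false then ((((let x = 4 in false) && (7 == 9)) && true) || true) else (if ((((\y.9) 0) == 2) && true) then ((if (false && false) then (\z.z) else (\u.false)) (let v = (if true then (\w.3) else (\p.6)) in (6 == 2))) else true))
step 1: [if@root] (if ((((\y.9) 0) == 2) && true) then ((if (false && false) then (\z.z) else (\u.false)) (let v = (if true then (\w.3) else (\p.6)) in (6 == 2))) else true)
step 2: [beta@0.0.0] (if ((9 == 2) && true) then ((if (false && false) then (\z.z) else (\u.false)) (let v = (if true then (\w.3) else (\p.6)) in (6 == 2))) else true)
step 3: [delta@0.0] (if (false && true) then ((if (false && false) then (\z.z) else (\u.false)) (let v = (if true then (\w.3) else (\p.6)) in (6 == 2))) else true)
step 4: [delta@0] (if false then ((if (false && false) then (\z.z) else (\u.false)) (let v = (if true then (\w.3) else (\p.6)) in (6 == 2))) else true)

Answer: delta at 0 : (false && true)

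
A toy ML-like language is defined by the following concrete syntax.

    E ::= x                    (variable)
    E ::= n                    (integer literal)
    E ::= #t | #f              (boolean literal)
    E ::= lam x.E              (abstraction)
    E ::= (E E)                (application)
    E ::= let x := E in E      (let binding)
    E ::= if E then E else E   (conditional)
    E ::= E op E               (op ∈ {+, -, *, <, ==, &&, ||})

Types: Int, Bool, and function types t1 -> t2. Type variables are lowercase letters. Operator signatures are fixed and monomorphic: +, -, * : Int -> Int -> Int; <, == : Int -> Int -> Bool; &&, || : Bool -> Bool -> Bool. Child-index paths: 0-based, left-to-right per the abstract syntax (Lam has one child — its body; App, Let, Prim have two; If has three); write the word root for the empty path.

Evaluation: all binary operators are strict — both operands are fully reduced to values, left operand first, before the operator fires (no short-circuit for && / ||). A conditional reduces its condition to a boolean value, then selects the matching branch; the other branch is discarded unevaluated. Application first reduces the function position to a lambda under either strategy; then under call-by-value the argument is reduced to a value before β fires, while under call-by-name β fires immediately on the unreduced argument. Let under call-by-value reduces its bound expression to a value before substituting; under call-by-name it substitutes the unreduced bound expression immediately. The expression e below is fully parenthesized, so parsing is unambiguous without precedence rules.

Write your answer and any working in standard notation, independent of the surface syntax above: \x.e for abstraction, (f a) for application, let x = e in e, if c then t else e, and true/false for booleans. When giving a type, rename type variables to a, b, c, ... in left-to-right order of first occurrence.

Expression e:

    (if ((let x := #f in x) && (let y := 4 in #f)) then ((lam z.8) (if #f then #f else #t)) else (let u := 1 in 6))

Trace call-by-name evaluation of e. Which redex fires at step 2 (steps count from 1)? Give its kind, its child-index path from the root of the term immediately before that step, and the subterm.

Trace:
step 0: (if ((let x = false in x) && (let y = 4 in false)) then ((\z.8) (if false then false else true)) else (let u = 1 in 6))
step 1: [let@0.0] (if (false && (let y = 4 in false)) then ((\z.8) (if false then false else true)) else (let u = 1 in 6))
step 2: [let@0.1] (if (false && false) then ((\z.8) (if false then false else true)) else (let u = 1 in 6))

Answer: let at 0.1 : (let y = 4 in false)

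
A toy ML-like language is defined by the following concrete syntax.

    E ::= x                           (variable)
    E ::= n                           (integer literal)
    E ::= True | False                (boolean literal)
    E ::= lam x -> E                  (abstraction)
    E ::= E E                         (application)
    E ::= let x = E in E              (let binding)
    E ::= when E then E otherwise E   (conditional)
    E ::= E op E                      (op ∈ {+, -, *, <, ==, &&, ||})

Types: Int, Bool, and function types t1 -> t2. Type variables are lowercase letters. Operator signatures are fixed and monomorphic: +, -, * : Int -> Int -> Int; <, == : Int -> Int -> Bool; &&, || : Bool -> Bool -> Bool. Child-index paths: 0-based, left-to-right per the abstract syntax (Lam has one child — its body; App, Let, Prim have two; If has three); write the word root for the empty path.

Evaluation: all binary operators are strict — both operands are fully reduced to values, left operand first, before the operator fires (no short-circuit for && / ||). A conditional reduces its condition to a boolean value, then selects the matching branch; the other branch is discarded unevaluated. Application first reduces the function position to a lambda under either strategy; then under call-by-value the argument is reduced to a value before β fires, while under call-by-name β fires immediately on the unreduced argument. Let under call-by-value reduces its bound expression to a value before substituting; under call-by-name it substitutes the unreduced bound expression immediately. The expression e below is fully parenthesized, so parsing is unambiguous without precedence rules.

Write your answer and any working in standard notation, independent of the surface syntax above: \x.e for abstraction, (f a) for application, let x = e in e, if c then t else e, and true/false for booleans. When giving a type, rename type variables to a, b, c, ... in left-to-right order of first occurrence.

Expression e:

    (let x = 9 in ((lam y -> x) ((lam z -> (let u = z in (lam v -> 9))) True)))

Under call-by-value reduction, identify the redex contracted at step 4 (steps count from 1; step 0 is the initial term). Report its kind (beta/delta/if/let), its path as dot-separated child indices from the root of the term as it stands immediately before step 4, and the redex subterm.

Working:
step 0: (let x = 9 in ((\y.x) ((\z.(let u = z in (\v.9))) true)))
step 1: [let@root] ((\y.9) ((\z.(let u = z in (\v.9))) true))
step 2: [beta@1] ((\y.9) (let u = true in (\v.9)))
step 3: [let@1] ((\y.9) (\v.9))
step 4: [beta@root] 9

Answer: beta at root : ((\y.9) (\v.9))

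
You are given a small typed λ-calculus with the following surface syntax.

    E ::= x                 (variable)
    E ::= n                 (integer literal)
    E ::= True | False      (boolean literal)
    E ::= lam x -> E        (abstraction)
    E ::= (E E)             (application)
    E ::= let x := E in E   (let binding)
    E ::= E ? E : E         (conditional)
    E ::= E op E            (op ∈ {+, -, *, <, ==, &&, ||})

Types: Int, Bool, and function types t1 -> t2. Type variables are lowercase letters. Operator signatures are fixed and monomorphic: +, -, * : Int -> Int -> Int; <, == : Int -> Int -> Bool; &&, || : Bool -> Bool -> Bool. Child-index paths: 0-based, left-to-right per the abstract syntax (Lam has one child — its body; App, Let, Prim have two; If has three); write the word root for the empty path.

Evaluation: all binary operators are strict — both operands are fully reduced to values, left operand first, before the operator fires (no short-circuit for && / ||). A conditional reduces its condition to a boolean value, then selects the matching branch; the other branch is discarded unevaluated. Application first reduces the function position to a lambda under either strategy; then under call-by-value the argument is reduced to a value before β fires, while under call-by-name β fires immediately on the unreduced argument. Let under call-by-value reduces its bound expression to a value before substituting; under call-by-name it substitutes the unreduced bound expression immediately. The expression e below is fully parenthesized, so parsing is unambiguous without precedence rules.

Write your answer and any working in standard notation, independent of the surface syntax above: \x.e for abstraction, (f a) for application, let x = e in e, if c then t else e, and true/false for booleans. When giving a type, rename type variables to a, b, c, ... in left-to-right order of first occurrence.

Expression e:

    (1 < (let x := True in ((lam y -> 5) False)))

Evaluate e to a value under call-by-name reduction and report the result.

Trace:
step 0: (1 < (let x = true in ((\y.5) false)))
step 1: [let@1] (1 < ((\y.5) false))
step 2: [beta@1] (1 < 5)
step 3: [delta@root] true

Answer: true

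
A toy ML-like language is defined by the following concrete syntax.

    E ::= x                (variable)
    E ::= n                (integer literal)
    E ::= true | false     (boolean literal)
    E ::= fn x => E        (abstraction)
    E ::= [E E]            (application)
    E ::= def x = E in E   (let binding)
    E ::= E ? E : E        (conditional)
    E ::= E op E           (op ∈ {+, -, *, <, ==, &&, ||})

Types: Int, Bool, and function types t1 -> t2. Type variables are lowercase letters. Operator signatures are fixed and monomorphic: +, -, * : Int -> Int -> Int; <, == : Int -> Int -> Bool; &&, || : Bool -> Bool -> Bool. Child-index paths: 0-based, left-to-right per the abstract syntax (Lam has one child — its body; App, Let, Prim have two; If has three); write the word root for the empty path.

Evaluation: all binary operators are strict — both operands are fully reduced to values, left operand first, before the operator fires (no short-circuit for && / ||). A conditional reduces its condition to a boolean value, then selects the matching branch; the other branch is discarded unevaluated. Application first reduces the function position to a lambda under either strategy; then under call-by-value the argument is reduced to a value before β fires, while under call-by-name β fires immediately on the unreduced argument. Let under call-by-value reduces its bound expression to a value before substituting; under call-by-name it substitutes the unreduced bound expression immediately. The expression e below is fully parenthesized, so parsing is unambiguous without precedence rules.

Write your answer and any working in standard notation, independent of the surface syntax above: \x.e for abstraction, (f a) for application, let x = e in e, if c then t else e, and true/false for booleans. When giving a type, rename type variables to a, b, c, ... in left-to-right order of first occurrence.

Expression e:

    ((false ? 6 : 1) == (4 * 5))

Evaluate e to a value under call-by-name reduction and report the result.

Working:
step 0: ((if false then 6 else 1) == (4 * 5))
step 1: [if@0] (1 == (4 * 5))
step 2: [delta@1] (1 == 20)
step 3: [delta@root] false

Answer: false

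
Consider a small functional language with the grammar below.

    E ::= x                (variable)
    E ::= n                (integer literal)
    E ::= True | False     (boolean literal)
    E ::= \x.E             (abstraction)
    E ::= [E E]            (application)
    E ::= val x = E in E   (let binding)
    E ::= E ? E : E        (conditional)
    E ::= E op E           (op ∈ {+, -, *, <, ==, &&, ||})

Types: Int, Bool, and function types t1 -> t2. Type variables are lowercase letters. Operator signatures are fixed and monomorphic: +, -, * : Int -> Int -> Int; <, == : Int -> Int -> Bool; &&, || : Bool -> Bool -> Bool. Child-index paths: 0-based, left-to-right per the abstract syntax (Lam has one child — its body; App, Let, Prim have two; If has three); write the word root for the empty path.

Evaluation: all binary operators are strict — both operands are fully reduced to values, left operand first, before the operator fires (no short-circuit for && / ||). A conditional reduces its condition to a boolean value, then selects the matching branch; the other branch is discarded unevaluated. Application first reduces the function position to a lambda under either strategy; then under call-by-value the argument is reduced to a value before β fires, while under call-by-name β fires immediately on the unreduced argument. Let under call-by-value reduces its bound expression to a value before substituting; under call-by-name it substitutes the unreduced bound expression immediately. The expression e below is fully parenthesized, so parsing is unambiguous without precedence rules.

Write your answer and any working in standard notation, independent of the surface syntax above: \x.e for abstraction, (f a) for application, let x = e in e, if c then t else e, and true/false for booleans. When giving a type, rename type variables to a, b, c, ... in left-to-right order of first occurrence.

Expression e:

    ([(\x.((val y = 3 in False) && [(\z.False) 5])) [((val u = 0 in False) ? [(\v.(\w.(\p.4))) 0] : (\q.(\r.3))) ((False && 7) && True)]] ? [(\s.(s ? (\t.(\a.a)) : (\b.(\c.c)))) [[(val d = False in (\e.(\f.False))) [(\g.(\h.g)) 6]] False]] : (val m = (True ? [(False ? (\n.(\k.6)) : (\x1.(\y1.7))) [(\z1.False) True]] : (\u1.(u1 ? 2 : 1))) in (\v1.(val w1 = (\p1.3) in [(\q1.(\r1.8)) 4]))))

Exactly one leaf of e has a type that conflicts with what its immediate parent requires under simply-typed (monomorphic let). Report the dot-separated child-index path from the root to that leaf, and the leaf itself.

Working:
let y : Int
  unify Bool ~ Bool
\z._ : b -> Bool
  unify b -> Bool ~ Int -> c
  unify b ~ Int
  unify Bool ~ c
_ _ : Bool
  unify Bool ~ Bool
\x._ : a -> Bool
let u : Int
  unify Bool ~ Bool
\p._ : f -> Int
\w._ : e -> f -> Int
\v._ : d -> e -> f -> Int
  unify d -> e -> f -> Int ~ Int -> g
  unify d ~ Int
  unify e -> f -> Int ~ g
_ _ : e -> f -> Int
\r._ : i -> Int
\q._ : h -> i -> Int
  unify e -> f -> Int ~ h -> i -> Int
  unify e ~ h
  unify f -> Int ~ i -> Int
  unify f ~ i
  unify Int ~ Int
  unify Bool ~ Bool
  unify Int ~ Bool
  FAIL: mismatch Int ~ Bool

Answer: 0.1.1.0.1 : 7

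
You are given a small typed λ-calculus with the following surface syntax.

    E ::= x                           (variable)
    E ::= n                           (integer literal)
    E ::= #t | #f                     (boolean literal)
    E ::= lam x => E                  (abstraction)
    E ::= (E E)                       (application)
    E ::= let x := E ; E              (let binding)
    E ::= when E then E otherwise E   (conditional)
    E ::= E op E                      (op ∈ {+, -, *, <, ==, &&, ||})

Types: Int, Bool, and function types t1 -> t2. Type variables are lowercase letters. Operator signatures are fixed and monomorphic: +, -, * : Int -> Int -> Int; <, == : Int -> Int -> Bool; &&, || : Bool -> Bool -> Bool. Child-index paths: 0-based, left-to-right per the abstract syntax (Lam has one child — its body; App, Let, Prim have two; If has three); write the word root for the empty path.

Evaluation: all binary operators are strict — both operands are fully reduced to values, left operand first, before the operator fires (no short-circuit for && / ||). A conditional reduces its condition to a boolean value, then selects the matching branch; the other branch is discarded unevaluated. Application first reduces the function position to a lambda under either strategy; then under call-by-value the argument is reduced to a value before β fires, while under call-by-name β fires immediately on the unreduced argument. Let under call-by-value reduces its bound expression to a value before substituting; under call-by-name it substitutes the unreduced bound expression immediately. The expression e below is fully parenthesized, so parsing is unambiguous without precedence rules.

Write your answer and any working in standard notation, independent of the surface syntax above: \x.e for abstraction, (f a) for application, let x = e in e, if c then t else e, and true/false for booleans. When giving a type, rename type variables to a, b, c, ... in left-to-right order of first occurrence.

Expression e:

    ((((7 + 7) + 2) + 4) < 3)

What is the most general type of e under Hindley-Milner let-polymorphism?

Working:
  unify Int ~ Int
  unify Int ~ Int
  unify Int ~ Int
  unify Int ~ Int
  unify Int ~ Int
  unify Int ~ Int
  unify Int ~ Int
  unify Int ~ Int

Answer: Bool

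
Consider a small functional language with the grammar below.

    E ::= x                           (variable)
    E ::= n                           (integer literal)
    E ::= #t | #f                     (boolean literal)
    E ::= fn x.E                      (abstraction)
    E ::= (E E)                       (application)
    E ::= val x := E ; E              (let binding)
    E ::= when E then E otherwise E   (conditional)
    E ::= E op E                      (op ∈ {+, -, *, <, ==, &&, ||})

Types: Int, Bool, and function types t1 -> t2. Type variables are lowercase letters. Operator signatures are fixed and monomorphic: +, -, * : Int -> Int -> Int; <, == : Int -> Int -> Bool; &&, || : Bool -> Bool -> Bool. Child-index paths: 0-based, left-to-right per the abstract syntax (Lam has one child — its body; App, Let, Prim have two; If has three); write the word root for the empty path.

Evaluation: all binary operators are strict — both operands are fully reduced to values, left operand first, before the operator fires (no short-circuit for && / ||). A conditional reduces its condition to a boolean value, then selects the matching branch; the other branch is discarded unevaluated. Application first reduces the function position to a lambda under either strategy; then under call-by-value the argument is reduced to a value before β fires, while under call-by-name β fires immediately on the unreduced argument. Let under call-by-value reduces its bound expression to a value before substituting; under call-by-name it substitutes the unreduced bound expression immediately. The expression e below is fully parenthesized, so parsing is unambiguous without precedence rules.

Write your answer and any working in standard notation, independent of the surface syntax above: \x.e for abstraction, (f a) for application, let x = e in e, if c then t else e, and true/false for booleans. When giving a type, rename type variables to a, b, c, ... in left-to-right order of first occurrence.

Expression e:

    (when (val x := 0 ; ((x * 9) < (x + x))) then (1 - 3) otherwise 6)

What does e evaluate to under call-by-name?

Answer: 6

Trace:
step 0: (if (let x = 0 in ((x * 9) < (x + x))) then (1 - 3) else 6)
step 1: [let@0] (if ((0 * 9) < (0 + 0)) then (1 - 3) else 6)
step 2: [delta@0.0] (if (0 < (0 + 0)) then (1 - 3) else 6)
step 3: [delta@0.1] (if (0 < 0) then (1 - 3) else 6)
step 4: [delta@0] (if false then (1 - 3) else 6)
step 5: [if@root] 6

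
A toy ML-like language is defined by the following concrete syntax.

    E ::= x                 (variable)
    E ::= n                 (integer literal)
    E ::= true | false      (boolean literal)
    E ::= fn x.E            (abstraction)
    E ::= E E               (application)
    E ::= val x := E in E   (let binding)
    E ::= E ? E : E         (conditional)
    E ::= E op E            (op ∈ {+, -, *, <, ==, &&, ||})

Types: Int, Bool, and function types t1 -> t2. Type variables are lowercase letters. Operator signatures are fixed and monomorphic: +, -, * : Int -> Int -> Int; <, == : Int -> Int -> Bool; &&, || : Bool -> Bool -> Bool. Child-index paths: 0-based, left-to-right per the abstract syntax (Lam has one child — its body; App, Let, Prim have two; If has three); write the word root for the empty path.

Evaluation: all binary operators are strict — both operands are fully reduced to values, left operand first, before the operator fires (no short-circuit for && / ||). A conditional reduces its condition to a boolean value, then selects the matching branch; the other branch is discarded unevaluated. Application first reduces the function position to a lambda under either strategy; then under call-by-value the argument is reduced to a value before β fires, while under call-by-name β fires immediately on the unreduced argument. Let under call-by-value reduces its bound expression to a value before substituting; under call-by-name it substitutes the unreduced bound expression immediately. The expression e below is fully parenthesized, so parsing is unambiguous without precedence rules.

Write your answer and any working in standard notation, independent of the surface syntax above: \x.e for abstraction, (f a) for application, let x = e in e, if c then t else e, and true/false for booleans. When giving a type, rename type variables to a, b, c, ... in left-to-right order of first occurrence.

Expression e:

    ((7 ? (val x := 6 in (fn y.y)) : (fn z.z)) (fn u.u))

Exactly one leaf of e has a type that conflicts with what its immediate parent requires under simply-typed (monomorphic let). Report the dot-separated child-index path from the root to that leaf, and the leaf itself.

Trace:
  unify Int ~ Bool
  FAIL: mismatch Int ~ Bool

Answer: 0.0 : 7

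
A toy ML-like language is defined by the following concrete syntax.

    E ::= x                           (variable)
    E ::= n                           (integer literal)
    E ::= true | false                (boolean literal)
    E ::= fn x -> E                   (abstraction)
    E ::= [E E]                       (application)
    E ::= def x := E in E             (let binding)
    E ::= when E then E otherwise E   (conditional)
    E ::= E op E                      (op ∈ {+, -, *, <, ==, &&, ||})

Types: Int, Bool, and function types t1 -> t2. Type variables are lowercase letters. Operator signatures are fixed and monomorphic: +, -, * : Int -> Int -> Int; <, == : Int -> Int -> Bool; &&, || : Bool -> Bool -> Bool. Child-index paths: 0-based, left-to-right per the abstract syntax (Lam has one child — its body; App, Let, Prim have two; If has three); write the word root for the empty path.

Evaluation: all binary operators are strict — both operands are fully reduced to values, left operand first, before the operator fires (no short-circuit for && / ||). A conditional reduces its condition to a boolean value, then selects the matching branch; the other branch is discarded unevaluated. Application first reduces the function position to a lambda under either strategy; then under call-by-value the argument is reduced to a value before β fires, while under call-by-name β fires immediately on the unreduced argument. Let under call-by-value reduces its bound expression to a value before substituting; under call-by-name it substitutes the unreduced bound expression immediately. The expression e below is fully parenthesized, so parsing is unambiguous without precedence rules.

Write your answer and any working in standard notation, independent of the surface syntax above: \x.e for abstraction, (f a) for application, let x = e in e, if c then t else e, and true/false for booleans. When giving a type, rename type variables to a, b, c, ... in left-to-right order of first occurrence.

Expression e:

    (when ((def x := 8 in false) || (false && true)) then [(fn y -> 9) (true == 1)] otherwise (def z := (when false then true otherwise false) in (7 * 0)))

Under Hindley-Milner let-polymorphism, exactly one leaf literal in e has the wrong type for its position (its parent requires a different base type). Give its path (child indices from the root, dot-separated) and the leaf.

Answer: 1.1.0 : true

Derivation:
let x : Int
  unify Bool ~ Bool
  unify Bool ~ Bool
  unify Bool ~ Bool
  unify Bool ~ Bool
  unify Bool ~ Bool
\y._ : a -> Int
  unify Bool ~ Int
  FAIL: mismatch Bool ~ Int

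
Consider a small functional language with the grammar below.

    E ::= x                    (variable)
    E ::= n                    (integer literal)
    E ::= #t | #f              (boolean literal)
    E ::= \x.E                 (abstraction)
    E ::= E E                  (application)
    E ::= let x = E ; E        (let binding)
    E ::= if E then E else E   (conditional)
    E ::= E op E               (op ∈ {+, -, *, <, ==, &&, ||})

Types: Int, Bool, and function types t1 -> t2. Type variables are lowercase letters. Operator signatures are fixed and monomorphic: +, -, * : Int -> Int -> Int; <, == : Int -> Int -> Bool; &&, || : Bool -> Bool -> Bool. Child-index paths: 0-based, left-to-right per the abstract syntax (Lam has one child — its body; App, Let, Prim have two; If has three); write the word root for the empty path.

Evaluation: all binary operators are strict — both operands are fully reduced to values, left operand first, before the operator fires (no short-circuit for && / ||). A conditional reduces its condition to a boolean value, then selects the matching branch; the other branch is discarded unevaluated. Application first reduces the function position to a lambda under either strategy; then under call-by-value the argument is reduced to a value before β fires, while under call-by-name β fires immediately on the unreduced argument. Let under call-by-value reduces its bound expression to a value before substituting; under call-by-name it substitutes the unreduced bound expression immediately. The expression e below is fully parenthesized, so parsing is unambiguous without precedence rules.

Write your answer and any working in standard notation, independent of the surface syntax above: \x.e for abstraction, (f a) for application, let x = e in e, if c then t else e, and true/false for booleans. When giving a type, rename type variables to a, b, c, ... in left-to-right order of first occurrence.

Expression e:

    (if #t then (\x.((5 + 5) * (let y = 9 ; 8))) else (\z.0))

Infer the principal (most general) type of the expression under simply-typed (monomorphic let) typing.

Answer: a -> Int

Working:
  unify Bool ~ Bool
  unify Int ~ Int
  unify Int ~ Int
  unify Int ~ Int
let y : Int
  unify Int ~ Int
\x._ : a -> Int
\z._ : b -> Int
  unify a -> Int ~ b -> Int
  unify a ~ b
  unify Int ~ Int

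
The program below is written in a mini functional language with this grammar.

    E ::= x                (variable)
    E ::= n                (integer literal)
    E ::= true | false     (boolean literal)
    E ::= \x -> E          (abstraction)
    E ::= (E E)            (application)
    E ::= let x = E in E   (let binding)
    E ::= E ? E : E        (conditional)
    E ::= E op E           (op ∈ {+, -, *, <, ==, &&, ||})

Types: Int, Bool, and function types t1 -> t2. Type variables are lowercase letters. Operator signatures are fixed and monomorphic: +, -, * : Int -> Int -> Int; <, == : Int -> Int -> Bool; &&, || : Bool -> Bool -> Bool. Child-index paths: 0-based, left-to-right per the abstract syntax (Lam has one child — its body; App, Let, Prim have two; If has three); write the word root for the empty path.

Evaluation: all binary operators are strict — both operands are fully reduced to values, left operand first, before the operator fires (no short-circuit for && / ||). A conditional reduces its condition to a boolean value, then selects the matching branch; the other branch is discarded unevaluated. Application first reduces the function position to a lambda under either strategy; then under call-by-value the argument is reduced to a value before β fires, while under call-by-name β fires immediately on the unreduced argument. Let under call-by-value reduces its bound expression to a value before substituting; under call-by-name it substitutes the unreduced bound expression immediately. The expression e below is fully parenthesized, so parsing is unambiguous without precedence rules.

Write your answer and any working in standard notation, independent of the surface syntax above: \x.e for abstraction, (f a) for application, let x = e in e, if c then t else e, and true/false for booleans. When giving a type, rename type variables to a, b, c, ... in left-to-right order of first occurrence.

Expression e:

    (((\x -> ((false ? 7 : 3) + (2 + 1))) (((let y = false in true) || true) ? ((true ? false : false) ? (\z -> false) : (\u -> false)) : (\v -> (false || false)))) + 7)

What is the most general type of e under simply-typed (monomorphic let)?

Answer: Int

Trace:
  unify Bool ~ Bool
  unify Int ~ Int
  unify Int ~ Int
  unify Int ~ Int
  unify Int ~ Int
  unify Int ~ Int
\x._ : a -> Int
let y : Bool
  unify Bool ~ Bool
  unify Bool ~ Bool
  unify Bool ~ Bool
  unify Bool ~ Bool
  unify Bool ~ Bool
  unify Bool ~ Bool
\z._ : b -> Bool
\u._ : c -> Bool
  unify b -> Bool ~ c -> Bool
  unify b ~ c
  unify Bool ~ Bool
  unify Bool ~ Bool
  unify Bool ~ Bool
\v._ : d -> Bool
  unify c -> Bool ~ d -> Bool
  unify c ~ d
  unify Bool ~ Bool
  unify a -> Int ~ (d -> Bool) -> e
  unify a ~ d -> Bool
  unify Int ~ e
_ _ : Int
  unify Int ~ Int
  unify Int ~ Int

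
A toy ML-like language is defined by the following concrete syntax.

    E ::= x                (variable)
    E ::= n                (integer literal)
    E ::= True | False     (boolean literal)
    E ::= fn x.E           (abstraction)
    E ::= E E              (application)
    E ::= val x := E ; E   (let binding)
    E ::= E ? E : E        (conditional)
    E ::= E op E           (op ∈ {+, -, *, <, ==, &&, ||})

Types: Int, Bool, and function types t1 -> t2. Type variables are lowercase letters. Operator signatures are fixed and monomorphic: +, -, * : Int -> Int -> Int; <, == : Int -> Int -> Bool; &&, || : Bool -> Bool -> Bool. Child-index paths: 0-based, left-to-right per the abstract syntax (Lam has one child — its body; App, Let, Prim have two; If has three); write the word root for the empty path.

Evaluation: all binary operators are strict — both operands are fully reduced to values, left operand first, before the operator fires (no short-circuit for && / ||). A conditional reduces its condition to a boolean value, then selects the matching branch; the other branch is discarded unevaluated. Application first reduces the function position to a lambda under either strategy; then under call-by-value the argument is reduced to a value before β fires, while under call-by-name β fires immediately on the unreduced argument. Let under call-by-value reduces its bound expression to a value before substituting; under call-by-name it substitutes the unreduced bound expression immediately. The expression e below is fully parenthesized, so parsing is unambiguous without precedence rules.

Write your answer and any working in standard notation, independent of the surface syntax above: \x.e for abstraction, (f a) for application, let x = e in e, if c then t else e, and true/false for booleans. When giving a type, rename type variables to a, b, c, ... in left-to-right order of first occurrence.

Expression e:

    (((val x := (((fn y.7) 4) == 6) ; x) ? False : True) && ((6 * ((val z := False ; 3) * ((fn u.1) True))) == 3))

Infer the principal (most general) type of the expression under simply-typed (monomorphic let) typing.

Answer: Bool

Trace:
\y._ : a -> Int
  unify a -> Int ~ Int -> b
  unify a ~ Int
  unify Int ~ b
_ _ : Int
  unify Int ~ Int
  unify Int ~ Int
let x : Bool
x : Bool
  unify Bool ~ Bool
  unify Bool ~ Bool
  unify Bool ~ Bool
  unify Int ~ Int
let z : Bool
  unify Int ~ Int
\u._ : c -> Int
  unify c -> Int ~ Bool -> d
  unify c ~ Bool
  unify Int ~ d
_ _ : Int
  unify Int ~ Int
  unify Int ~ Int
  unify Int ~ Int
  unify Int ~ Int
  unify Bool ~ Bool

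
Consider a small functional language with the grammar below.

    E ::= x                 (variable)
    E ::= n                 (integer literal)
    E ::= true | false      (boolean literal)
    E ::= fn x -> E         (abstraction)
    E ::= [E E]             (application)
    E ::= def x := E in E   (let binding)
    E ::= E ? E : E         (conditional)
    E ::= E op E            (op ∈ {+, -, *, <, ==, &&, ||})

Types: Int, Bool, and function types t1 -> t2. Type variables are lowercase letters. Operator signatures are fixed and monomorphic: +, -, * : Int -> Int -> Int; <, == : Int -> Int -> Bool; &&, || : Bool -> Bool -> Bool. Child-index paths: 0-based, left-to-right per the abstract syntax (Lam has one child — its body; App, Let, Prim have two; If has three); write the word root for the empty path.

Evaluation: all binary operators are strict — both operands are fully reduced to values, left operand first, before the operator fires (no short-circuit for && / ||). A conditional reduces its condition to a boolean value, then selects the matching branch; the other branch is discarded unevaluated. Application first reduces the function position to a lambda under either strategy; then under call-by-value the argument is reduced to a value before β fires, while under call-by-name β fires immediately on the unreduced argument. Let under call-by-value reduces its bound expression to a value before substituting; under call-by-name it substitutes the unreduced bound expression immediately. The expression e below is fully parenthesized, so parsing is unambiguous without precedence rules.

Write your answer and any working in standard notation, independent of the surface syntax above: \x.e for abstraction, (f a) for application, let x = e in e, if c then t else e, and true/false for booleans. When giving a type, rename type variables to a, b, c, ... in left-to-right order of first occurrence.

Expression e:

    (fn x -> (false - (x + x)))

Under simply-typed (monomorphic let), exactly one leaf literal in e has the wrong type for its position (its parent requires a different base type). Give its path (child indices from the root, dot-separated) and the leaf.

Trace:
  unify Bool ~ Int
  FAIL: mismatch Bool ~ Int

Answer: 0.0 : false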